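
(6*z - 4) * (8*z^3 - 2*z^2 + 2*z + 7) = 48*z^4 - 44*z^3 + 20*z^2 + 34*z - 28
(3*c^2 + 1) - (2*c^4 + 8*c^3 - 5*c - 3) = -2*c^4 - 8*c^3 + 3*c^2 + 5*c + 4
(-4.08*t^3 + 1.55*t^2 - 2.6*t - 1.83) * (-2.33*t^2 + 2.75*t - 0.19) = 9.5064*t^5 - 14.8315*t^4 + 11.0957*t^3 - 3.1806*t^2 - 4.5385*t + 0.3477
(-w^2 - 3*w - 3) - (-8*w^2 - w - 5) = 7*w^2 - 2*w + 2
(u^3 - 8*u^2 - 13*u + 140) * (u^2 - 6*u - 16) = u^5 - 14*u^4 + 19*u^3 + 346*u^2 - 632*u - 2240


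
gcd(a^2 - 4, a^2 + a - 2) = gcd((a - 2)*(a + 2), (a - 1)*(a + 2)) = a + 2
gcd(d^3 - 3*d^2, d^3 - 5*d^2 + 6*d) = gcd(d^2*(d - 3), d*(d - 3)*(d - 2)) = d^2 - 3*d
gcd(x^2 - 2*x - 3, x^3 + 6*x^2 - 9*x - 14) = x + 1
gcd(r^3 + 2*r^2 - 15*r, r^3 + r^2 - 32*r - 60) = r + 5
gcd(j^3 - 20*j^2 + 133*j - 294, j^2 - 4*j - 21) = j - 7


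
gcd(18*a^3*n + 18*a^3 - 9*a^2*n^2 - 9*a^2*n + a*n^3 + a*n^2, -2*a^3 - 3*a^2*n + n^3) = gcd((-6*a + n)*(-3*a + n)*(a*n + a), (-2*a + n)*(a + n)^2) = 1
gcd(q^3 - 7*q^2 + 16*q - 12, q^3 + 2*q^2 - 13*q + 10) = q - 2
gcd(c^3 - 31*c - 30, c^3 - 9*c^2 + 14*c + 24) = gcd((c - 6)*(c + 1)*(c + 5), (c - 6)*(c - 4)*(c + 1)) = c^2 - 5*c - 6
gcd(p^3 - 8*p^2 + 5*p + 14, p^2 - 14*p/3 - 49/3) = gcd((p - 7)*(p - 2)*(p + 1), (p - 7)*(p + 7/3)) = p - 7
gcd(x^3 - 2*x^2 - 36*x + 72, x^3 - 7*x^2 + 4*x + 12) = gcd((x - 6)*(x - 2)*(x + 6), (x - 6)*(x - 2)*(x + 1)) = x^2 - 8*x + 12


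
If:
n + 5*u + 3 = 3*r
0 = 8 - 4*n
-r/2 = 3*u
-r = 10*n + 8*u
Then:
No Solution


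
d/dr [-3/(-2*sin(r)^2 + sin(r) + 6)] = 3*(1 - 4*sin(r))*cos(r)/(sin(r) + cos(2*r) + 5)^2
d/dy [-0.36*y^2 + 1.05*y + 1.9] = 1.05 - 0.72*y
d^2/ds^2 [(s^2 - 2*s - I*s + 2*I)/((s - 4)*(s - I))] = 4/(s^3 - 12*s^2 + 48*s - 64)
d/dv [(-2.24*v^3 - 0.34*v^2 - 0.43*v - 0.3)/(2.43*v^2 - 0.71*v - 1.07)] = (-5.4432*v^4 + 3.1808*v^3 + 8.4767*v^2 + 2.1856*v + 0.2471)/(5.9049*v^4 - 3.4506*v^3 - 4.6961*v^2 + 1.5194*v + 1.1449)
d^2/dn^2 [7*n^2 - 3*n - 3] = 14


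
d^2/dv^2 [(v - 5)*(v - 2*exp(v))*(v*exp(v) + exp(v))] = (v^3 - 8*v^2*exp(v) + 2*v^2 + 16*v*exp(v) - 15*v + 68*exp(v) - 18)*exp(v)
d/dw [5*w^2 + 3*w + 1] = 10*w + 3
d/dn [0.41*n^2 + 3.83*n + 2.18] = 0.82*n + 3.83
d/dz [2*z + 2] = 2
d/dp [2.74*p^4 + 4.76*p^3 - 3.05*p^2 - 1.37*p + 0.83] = 10.96*p^3 + 14.28*p^2 - 6.1*p - 1.37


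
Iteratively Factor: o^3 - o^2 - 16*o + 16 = (o - 4)*(o^2 + 3*o - 4) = (o - 4)*(o + 4)*(o - 1)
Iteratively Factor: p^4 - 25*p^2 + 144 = (p - 4)*(p^3 + 4*p^2 - 9*p - 36) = (p - 4)*(p + 4)*(p^2 - 9) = (p - 4)*(p - 3)*(p + 4)*(p + 3)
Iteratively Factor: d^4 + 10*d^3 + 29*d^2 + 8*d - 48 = (d + 4)*(d^3 + 6*d^2 + 5*d - 12) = (d + 3)*(d + 4)*(d^2 + 3*d - 4) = (d - 1)*(d + 3)*(d + 4)*(d + 4)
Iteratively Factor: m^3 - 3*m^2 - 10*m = (m + 2)*(m^2 - 5*m) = (m - 5)*(m + 2)*(m)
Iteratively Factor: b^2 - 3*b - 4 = (b + 1)*(b - 4)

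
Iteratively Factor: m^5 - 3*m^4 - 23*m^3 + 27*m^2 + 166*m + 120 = (m + 3)*(m^4 - 6*m^3 - 5*m^2 + 42*m + 40) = (m - 5)*(m + 3)*(m^3 - m^2 - 10*m - 8) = (m - 5)*(m + 1)*(m + 3)*(m^2 - 2*m - 8) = (m - 5)*(m - 4)*(m + 1)*(m + 3)*(m + 2)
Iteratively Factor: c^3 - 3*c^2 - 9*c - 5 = (c - 5)*(c^2 + 2*c + 1) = (c - 5)*(c + 1)*(c + 1)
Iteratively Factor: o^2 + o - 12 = (o + 4)*(o - 3)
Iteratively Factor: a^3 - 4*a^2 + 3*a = (a - 3)*(a^2 - a) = a*(a - 3)*(a - 1)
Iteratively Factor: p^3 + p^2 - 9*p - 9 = (p + 1)*(p^2 - 9) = (p - 3)*(p + 1)*(p + 3)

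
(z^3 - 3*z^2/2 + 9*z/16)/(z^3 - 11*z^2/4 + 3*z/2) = (z - 3/4)/(z - 2)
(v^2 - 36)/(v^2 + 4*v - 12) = (v - 6)/(v - 2)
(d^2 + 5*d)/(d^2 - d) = (d + 5)/(d - 1)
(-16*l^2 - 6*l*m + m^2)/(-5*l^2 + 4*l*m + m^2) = (-16*l^2 - 6*l*m + m^2)/(-5*l^2 + 4*l*m + m^2)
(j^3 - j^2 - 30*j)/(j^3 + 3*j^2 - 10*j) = (j - 6)/(j - 2)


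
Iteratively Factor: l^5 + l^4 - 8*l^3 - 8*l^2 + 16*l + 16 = (l + 2)*(l^4 - l^3 - 6*l^2 + 4*l + 8) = (l - 2)*(l + 2)*(l^3 + l^2 - 4*l - 4) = (l - 2)*(l + 1)*(l + 2)*(l^2 - 4) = (l - 2)^2*(l + 1)*(l + 2)*(l + 2)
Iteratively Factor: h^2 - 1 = (h - 1)*(h + 1)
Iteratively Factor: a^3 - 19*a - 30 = (a + 3)*(a^2 - 3*a - 10) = (a - 5)*(a + 3)*(a + 2)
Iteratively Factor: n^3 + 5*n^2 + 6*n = (n + 3)*(n^2 + 2*n) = (n + 2)*(n + 3)*(n)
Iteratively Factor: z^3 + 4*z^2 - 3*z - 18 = (z - 2)*(z^2 + 6*z + 9) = (z - 2)*(z + 3)*(z + 3)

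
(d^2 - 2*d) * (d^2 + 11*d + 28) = d^4 + 9*d^3 + 6*d^2 - 56*d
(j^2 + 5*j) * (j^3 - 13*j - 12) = j^5 + 5*j^4 - 13*j^3 - 77*j^2 - 60*j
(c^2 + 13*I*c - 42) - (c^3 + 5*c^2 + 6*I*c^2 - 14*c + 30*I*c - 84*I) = -c^3 - 4*c^2 - 6*I*c^2 + 14*c - 17*I*c - 42 + 84*I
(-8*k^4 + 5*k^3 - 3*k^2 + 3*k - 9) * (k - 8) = -8*k^5 + 69*k^4 - 43*k^3 + 27*k^2 - 33*k + 72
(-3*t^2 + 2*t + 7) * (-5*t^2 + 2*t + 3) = 15*t^4 - 16*t^3 - 40*t^2 + 20*t + 21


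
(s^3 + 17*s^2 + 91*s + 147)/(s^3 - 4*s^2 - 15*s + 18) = (s^2 + 14*s + 49)/(s^2 - 7*s + 6)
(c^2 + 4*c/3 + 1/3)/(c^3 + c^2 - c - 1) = (c + 1/3)/(c^2 - 1)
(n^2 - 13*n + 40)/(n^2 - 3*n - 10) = (n - 8)/(n + 2)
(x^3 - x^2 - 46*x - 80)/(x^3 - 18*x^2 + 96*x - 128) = (x^2 + 7*x + 10)/(x^2 - 10*x + 16)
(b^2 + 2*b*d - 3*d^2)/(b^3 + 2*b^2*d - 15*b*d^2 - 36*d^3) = (b - d)/(b^2 - b*d - 12*d^2)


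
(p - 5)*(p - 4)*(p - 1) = p^3 - 10*p^2 + 29*p - 20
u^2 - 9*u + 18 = (u - 6)*(u - 3)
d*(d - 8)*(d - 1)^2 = d^4 - 10*d^3 + 17*d^2 - 8*d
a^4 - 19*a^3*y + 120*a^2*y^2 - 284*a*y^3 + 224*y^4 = (a - 8*y)*(a - 7*y)*(a - 2*y)^2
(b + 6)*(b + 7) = b^2 + 13*b + 42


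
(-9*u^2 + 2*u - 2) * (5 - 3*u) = 27*u^3 - 51*u^2 + 16*u - 10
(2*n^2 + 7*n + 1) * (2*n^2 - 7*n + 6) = 4*n^4 - 35*n^2 + 35*n + 6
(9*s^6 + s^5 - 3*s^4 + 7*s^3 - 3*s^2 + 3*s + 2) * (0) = 0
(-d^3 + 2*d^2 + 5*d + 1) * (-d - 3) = d^4 + d^3 - 11*d^2 - 16*d - 3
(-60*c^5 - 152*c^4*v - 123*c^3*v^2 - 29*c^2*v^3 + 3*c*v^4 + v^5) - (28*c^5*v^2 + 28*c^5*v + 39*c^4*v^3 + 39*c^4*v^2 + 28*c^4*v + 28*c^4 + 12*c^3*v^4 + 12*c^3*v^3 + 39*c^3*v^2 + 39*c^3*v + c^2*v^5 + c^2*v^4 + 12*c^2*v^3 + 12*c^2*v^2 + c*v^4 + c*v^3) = -28*c^5*v^2 - 28*c^5*v - 60*c^5 - 39*c^4*v^3 - 39*c^4*v^2 - 180*c^4*v - 28*c^4 - 12*c^3*v^4 - 12*c^3*v^3 - 162*c^3*v^2 - 39*c^3*v - c^2*v^5 - c^2*v^4 - 41*c^2*v^3 - 12*c^2*v^2 + 2*c*v^4 - c*v^3 + v^5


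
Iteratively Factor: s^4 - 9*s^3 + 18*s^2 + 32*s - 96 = (s - 3)*(s^3 - 6*s^2 + 32) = (s - 4)*(s - 3)*(s^2 - 2*s - 8) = (s - 4)^2*(s - 3)*(s + 2)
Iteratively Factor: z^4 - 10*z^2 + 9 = (z + 3)*(z^3 - 3*z^2 - z + 3) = (z - 3)*(z + 3)*(z^2 - 1) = (z - 3)*(z - 1)*(z + 3)*(z + 1)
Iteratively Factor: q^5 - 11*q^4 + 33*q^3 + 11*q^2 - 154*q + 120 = (q - 3)*(q^4 - 8*q^3 + 9*q^2 + 38*q - 40) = (q - 3)*(q - 1)*(q^3 - 7*q^2 + 2*q + 40) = (q - 5)*(q - 3)*(q - 1)*(q^2 - 2*q - 8) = (q - 5)*(q - 3)*(q - 1)*(q + 2)*(q - 4)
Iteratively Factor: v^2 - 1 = (v - 1)*(v + 1)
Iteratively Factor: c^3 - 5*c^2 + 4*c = (c - 4)*(c^2 - c) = c*(c - 4)*(c - 1)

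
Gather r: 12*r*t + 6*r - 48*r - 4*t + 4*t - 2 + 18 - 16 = r*(12*t - 42)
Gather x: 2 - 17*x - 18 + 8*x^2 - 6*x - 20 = 8*x^2 - 23*x - 36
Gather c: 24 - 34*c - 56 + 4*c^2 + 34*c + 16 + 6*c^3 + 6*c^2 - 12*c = 6*c^3 + 10*c^2 - 12*c - 16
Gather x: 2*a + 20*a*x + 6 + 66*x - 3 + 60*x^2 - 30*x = 2*a + 60*x^2 + x*(20*a + 36) + 3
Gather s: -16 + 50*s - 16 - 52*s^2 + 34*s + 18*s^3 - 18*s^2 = 18*s^3 - 70*s^2 + 84*s - 32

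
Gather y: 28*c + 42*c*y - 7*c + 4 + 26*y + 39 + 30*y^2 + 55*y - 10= 21*c + 30*y^2 + y*(42*c + 81) + 33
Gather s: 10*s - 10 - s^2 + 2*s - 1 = -s^2 + 12*s - 11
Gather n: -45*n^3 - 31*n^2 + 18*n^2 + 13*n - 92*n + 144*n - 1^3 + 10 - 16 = -45*n^3 - 13*n^2 + 65*n - 7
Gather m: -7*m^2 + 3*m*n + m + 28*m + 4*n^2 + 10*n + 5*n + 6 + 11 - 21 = -7*m^2 + m*(3*n + 29) + 4*n^2 + 15*n - 4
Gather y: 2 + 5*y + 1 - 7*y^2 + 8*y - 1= -7*y^2 + 13*y + 2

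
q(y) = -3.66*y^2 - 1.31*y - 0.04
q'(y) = -7.32*y - 1.31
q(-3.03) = -29.67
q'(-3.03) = 20.87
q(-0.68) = -0.84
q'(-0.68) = 3.67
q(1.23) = -7.19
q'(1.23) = -10.31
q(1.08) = -5.72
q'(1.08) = -9.22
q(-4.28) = -61.48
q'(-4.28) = 30.02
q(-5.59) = -107.09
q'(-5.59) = 39.61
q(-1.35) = -4.94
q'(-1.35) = 8.57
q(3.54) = -50.54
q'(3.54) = -27.22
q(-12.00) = -511.36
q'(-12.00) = 86.53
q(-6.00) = -123.94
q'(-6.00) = 42.61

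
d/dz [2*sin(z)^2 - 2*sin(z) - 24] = 2*sin(2*z) - 2*cos(z)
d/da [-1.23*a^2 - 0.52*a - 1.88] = -2.46*a - 0.52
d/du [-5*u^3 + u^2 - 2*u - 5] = -15*u^2 + 2*u - 2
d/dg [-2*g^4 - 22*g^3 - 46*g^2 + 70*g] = -8*g^3 - 66*g^2 - 92*g + 70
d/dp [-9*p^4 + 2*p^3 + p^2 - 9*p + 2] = -36*p^3 + 6*p^2 + 2*p - 9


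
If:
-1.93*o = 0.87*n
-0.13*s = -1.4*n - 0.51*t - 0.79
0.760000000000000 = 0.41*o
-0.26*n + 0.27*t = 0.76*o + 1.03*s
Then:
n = -4.11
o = 1.85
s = 2.38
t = 10.35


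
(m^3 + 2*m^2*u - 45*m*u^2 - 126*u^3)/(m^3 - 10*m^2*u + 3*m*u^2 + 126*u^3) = (-m - 6*u)/(-m + 6*u)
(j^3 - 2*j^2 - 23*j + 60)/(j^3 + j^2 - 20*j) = (j - 3)/j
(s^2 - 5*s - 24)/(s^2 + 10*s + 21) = (s - 8)/(s + 7)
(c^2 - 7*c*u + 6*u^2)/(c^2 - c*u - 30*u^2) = (c - u)/(c + 5*u)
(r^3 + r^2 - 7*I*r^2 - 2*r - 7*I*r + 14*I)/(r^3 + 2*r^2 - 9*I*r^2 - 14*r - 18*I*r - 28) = (r - 1)/(r - 2*I)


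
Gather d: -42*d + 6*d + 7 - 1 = 6 - 36*d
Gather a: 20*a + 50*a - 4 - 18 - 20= 70*a - 42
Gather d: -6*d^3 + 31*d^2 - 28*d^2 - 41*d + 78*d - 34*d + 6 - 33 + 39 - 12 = -6*d^3 + 3*d^2 + 3*d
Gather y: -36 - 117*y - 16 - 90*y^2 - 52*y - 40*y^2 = -130*y^2 - 169*y - 52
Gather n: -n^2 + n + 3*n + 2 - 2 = -n^2 + 4*n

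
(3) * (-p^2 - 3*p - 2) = -3*p^2 - 9*p - 6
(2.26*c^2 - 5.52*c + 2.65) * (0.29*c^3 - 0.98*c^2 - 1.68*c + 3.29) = 0.6554*c^5 - 3.8156*c^4 + 2.3813*c^3 + 14.112*c^2 - 22.6128*c + 8.7185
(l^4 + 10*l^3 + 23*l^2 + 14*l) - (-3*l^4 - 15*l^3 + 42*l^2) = 4*l^4 + 25*l^3 - 19*l^2 + 14*l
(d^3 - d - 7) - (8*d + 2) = d^3 - 9*d - 9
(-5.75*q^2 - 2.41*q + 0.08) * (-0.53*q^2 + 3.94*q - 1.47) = 3.0475*q^4 - 21.3777*q^3 - 1.0853*q^2 + 3.8579*q - 0.1176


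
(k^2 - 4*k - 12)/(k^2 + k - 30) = (k^2 - 4*k - 12)/(k^2 + k - 30)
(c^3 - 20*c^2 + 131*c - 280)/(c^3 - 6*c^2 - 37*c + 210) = (c - 8)/(c + 6)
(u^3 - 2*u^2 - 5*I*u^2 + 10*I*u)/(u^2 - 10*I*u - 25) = u*(u - 2)/(u - 5*I)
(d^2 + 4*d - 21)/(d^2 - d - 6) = (d + 7)/(d + 2)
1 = 1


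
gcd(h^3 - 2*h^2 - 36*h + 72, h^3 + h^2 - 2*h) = 1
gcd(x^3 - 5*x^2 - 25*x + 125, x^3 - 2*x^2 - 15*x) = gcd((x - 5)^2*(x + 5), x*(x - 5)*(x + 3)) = x - 5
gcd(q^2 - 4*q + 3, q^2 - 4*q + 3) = q^2 - 4*q + 3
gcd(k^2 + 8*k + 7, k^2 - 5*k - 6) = k + 1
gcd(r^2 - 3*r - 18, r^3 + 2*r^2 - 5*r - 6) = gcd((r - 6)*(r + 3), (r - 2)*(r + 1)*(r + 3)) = r + 3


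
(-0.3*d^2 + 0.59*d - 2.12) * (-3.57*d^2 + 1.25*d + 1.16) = 1.071*d^4 - 2.4813*d^3 + 7.9579*d^2 - 1.9656*d - 2.4592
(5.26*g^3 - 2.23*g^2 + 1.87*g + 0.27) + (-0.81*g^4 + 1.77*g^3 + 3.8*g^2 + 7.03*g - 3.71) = -0.81*g^4 + 7.03*g^3 + 1.57*g^2 + 8.9*g - 3.44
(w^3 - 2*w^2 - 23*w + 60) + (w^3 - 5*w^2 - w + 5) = 2*w^3 - 7*w^2 - 24*w + 65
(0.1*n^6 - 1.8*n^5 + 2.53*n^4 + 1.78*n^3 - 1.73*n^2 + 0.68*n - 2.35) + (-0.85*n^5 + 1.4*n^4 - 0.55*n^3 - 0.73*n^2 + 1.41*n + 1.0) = 0.1*n^6 - 2.65*n^5 + 3.93*n^4 + 1.23*n^3 - 2.46*n^2 + 2.09*n - 1.35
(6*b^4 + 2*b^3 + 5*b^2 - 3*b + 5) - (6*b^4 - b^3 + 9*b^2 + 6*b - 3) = 3*b^3 - 4*b^2 - 9*b + 8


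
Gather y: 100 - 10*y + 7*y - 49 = 51 - 3*y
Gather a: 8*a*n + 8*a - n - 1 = a*(8*n + 8) - n - 1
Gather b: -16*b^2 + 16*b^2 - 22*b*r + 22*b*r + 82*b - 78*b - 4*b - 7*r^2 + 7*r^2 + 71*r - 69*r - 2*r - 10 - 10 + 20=0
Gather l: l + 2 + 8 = l + 10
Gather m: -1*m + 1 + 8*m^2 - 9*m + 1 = 8*m^2 - 10*m + 2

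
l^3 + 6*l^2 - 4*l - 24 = (l - 2)*(l + 2)*(l + 6)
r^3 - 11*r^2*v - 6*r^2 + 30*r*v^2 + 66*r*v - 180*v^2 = (r - 6)*(r - 6*v)*(r - 5*v)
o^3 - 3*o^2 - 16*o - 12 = (o - 6)*(o + 1)*(o + 2)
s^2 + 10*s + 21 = (s + 3)*(s + 7)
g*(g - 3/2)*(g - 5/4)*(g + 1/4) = g^4 - 5*g^3/2 + 19*g^2/16 + 15*g/32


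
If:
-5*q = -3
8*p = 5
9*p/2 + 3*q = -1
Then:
No Solution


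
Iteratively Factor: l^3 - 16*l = (l + 4)*(l^2 - 4*l) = (l - 4)*(l + 4)*(l)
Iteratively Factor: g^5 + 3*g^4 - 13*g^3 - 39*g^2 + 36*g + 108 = (g - 2)*(g^4 + 5*g^3 - 3*g^2 - 45*g - 54) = (g - 2)*(g + 3)*(g^3 + 2*g^2 - 9*g - 18) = (g - 2)*(g + 2)*(g + 3)*(g^2 - 9) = (g - 3)*(g - 2)*(g + 2)*(g + 3)*(g + 3)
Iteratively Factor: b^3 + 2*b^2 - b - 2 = (b - 1)*(b^2 + 3*b + 2) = (b - 1)*(b + 2)*(b + 1)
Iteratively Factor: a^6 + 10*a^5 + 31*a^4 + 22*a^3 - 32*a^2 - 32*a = (a)*(a^5 + 10*a^4 + 31*a^3 + 22*a^2 - 32*a - 32) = a*(a + 4)*(a^4 + 6*a^3 + 7*a^2 - 6*a - 8) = a*(a - 1)*(a + 4)*(a^3 + 7*a^2 + 14*a + 8) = a*(a - 1)*(a + 1)*(a + 4)*(a^2 + 6*a + 8) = a*(a - 1)*(a + 1)*(a + 4)^2*(a + 2)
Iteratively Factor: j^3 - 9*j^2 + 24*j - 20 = (j - 2)*(j^2 - 7*j + 10) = (j - 2)^2*(j - 5)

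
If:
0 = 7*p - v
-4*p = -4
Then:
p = 1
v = 7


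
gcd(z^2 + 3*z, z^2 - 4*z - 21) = z + 3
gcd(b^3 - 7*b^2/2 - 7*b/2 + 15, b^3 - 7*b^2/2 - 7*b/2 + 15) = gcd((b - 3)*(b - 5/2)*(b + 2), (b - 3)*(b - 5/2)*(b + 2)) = b^3 - 7*b^2/2 - 7*b/2 + 15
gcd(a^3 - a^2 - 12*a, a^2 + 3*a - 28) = a - 4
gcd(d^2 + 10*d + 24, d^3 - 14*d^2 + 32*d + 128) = 1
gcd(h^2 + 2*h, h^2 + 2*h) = h^2 + 2*h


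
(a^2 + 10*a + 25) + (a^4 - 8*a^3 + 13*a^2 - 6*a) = a^4 - 8*a^3 + 14*a^2 + 4*a + 25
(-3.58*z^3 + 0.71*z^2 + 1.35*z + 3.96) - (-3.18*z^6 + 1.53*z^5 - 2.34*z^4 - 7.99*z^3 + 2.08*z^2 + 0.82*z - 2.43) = 3.18*z^6 - 1.53*z^5 + 2.34*z^4 + 4.41*z^3 - 1.37*z^2 + 0.53*z + 6.39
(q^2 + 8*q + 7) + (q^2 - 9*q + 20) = 2*q^2 - q + 27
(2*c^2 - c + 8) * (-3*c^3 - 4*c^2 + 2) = -6*c^5 - 5*c^4 - 20*c^3 - 28*c^2 - 2*c + 16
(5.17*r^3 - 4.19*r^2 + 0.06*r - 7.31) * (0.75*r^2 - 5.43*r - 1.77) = 3.8775*r^5 - 31.2156*r^4 + 13.6458*r^3 + 1.608*r^2 + 39.5871*r + 12.9387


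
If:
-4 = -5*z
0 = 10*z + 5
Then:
No Solution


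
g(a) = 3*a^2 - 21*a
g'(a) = 6*a - 21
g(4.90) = -30.87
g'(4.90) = 8.40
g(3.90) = -36.27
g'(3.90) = 2.40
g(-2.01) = 54.33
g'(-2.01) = -33.06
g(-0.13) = 2.78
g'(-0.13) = -21.78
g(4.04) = -35.88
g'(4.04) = 3.24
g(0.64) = -12.21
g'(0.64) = -17.16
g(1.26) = -21.70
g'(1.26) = -13.44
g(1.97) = -29.73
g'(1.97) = -9.18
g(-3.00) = 90.00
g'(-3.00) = -39.00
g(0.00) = 0.00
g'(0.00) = -21.00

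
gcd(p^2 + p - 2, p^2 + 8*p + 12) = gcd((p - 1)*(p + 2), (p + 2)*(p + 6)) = p + 2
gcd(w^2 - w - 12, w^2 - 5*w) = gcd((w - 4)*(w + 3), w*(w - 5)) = 1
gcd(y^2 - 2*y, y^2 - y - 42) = 1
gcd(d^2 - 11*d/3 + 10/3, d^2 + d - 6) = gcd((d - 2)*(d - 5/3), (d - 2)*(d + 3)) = d - 2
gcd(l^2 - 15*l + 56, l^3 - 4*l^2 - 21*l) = l - 7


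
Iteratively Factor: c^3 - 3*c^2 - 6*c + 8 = (c - 1)*(c^2 - 2*c - 8) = (c - 4)*(c - 1)*(c + 2)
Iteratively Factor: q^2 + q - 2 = (q - 1)*(q + 2)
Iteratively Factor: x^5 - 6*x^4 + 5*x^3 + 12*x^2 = (x)*(x^4 - 6*x^3 + 5*x^2 + 12*x) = x^2*(x^3 - 6*x^2 + 5*x + 12) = x^2*(x - 4)*(x^2 - 2*x - 3) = x^2*(x - 4)*(x + 1)*(x - 3)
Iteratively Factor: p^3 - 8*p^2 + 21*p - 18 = (p - 3)*(p^2 - 5*p + 6) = (p - 3)^2*(p - 2)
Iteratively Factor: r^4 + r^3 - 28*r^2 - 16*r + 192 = (r + 4)*(r^3 - 3*r^2 - 16*r + 48) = (r + 4)^2*(r^2 - 7*r + 12) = (r - 3)*(r + 4)^2*(r - 4)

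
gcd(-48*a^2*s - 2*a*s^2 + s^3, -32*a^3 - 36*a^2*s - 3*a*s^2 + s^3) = -8*a + s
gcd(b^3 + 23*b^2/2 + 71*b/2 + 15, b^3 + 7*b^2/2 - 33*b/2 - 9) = b^2 + 13*b/2 + 3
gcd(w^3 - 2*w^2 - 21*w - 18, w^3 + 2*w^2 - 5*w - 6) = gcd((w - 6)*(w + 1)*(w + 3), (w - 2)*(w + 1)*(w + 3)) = w^2 + 4*w + 3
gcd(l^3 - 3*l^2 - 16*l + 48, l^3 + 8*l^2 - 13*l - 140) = l - 4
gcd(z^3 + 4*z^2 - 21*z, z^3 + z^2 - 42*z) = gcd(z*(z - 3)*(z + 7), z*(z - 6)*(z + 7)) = z^2 + 7*z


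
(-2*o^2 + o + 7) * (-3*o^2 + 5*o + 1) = 6*o^4 - 13*o^3 - 18*o^2 + 36*o + 7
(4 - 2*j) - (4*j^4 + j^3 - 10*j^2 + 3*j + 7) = -4*j^4 - j^3 + 10*j^2 - 5*j - 3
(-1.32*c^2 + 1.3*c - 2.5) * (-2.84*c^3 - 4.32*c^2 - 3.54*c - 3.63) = 3.7488*c^5 + 2.0104*c^4 + 6.1568*c^3 + 10.9896*c^2 + 4.131*c + 9.075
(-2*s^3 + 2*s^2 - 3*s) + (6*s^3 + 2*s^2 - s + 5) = 4*s^3 + 4*s^2 - 4*s + 5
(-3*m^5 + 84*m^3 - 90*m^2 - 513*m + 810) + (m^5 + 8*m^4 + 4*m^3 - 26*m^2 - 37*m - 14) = -2*m^5 + 8*m^4 + 88*m^3 - 116*m^2 - 550*m + 796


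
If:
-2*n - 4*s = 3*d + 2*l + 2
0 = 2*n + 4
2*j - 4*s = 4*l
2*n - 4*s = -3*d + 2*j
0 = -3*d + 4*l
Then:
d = 8/9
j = 1/3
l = 2/3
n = -2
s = -1/2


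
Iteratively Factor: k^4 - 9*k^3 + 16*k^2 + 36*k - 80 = (k - 5)*(k^3 - 4*k^2 - 4*k + 16) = (k - 5)*(k + 2)*(k^2 - 6*k + 8) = (k - 5)*(k - 2)*(k + 2)*(k - 4)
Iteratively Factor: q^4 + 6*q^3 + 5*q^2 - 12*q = (q + 4)*(q^3 + 2*q^2 - 3*q) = (q - 1)*(q + 4)*(q^2 + 3*q) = (q - 1)*(q + 3)*(q + 4)*(q)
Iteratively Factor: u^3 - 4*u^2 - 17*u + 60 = (u - 3)*(u^2 - u - 20) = (u - 5)*(u - 3)*(u + 4)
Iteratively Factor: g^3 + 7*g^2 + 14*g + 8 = (g + 1)*(g^2 + 6*g + 8) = (g + 1)*(g + 2)*(g + 4)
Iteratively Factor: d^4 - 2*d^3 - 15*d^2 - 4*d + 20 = (d + 2)*(d^3 - 4*d^2 - 7*d + 10) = (d - 5)*(d + 2)*(d^2 + d - 2) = (d - 5)*(d - 1)*(d + 2)*(d + 2)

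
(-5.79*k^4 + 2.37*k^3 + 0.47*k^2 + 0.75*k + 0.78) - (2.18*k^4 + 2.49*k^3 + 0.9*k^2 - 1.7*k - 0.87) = -7.97*k^4 - 0.12*k^3 - 0.43*k^2 + 2.45*k + 1.65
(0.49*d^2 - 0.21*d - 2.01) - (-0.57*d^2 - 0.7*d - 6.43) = 1.06*d^2 + 0.49*d + 4.42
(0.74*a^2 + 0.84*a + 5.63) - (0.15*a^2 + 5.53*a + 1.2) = 0.59*a^2 - 4.69*a + 4.43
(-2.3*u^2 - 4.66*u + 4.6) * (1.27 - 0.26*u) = 0.598*u^3 - 1.7094*u^2 - 7.1142*u + 5.842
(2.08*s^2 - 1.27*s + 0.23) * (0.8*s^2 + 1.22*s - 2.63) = 1.664*s^4 + 1.5216*s^3 - 6.8358*s^2 + 3.6207*s - 0.6049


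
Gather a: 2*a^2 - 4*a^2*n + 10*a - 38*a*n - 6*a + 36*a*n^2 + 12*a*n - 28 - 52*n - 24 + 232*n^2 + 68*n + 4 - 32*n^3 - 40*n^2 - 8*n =a^2*(2 - 4*n) + a*(36*n^2 - 26*n + 4) - 32*n^3 + 192*n^2 + 8*n - 48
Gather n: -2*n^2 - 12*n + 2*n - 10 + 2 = -2*n^2 - 10*n - 8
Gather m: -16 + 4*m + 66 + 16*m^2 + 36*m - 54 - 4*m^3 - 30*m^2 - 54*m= -4*m^3 - 14*m^2 - 14*m - 4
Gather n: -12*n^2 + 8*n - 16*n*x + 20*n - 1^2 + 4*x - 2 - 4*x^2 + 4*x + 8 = -12*n^2 + n*(28 - 16*x) - 4*x^2 + 8*x + 5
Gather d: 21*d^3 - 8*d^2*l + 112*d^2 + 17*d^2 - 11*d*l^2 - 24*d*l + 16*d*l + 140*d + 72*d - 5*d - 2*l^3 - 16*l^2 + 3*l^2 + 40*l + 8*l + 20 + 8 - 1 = 21*d^3 + d^2*(129 - 8*l) + d*(-11*l^2 - 8*l + 207) - 2*l^3 - 13*l^2 + 48*l + 27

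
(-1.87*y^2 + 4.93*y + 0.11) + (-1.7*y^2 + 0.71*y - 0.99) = -3.57*y^2 + 5.64*y - 0.88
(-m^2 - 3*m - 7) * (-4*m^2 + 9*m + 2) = 4*m^4 + 3*m^3 - m^2 - 69*m - 14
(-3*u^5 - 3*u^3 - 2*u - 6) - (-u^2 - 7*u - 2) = -3*u^5 - 3*u^3 + u^2 + 5*u - 4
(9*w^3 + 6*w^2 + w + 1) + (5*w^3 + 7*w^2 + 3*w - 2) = 14*w^3 + 13*w^2 + 4*w - 1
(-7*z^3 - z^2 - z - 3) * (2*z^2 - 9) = -14*z^5 - 2*z^4 + 61*z^3 + 3*z^2 + 9*z + 27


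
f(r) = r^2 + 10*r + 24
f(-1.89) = 8.67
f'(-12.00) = -14.00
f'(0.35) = 10.70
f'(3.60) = 17.20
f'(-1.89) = 6.22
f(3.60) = 72.96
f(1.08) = 35.97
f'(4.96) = 19.92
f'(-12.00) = -14.00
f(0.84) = 33.11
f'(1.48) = 12.96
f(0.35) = 27.62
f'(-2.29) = 5.42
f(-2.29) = 6.34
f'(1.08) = 12.16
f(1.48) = 40.99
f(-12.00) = 48.00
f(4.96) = 98.20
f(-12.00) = 48.00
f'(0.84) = 11.68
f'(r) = 2*r + 10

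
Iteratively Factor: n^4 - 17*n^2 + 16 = (n + 4)*(n^3 - 4*n^2 - n + 4) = (n - 4)*(n + 4)*(n^2 - 1) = (n - 4)*(n + 1)*(n + 4)*(n - 1)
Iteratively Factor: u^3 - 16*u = (u)*(u^2 - 16) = u*(u + 4)*(u - 4)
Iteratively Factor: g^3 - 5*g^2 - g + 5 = (g - 1)*(g^2 - 4*g - 5) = (g - 5)*(g - 1)*(g + 1)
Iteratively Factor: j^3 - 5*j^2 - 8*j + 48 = (j - 4)*(j^2 - j - 12) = (j - 4)^2*(j + 3)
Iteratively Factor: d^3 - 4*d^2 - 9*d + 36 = (d + 3)*(d^2 - 7*d + 12) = (d - 4)*(d + 3)*(d - 3)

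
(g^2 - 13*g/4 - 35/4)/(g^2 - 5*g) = (g + 7/4)/g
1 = 1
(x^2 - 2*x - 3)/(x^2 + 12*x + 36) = (x^2 - 2*x - 3)/(x^2 + 12*x + 36)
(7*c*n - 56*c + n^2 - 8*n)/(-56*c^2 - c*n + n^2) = (8 - n)/(8*c - n)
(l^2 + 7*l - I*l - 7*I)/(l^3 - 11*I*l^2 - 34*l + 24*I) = (l + 7)/(l^2 - 10*I*l - 24)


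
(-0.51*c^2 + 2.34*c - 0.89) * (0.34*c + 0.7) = -0.1734*c^3 + 0.4386*c^2 + 1.3354*c - 0.623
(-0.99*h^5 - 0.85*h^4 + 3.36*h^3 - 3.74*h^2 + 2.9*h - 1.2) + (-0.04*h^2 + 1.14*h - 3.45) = -0.99*h^5 - 0.85*h^4 + 3.36*h^3 - 3.78*h^2 + 4.04*h - 4.65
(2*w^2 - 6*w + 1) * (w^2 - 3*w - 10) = 2*w^4 - 12*w^3 - w^2 + 57*w - 10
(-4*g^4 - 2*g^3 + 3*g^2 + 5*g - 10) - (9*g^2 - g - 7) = -4*g^4 - 2*g^3 - 6*g^2 + 6*g - 3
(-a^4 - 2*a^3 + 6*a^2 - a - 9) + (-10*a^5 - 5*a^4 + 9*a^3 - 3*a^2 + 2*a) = -10*a^5 - 6*a^4 + 7*a^3 + 3*a^2 + a - 9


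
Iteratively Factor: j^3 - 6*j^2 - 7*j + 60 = (j - 5)*(j^2 - j - 12) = (j - 5)*(j - 4)*(j + 3)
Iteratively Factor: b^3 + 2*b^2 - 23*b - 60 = (b + 3)*(b^2 - b - 20) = (b - 5)*(b + 3)*(b + 4)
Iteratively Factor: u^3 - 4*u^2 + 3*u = (u - 1)*(u^2 - 3*u) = u*(u - 1)*(u - 3)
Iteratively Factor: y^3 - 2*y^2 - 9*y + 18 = (y - 2)*(y^2 - 9) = (y - 2)*(y + 3)*(y - 3)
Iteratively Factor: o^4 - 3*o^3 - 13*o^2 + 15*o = (o - 1)*(o^3 - 2*o^2 - 15*o) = o*(o - 1)*(o^2 - 2*o - 15) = o*(o - 1)*(o + 3)*(o - 5)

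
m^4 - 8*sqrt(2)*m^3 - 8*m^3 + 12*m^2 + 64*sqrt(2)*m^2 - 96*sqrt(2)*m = m*(m - 6)*(m - 2)*(m - 8*sqrt(2))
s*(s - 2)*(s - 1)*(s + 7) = s^4 + 4*s^3 - 19*s^2 + 14*s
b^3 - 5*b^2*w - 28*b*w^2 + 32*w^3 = (b - 8*w)*(b - w)*(b + 4*w)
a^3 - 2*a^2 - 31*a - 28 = (a - 7)*(a + 1)*(a + 4)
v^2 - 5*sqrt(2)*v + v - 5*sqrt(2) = (v + 1)*(v - 5*sqrt(2))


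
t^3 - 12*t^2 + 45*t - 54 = (t - 6)*(t - 3)^2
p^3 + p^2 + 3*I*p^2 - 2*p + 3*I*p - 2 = (p + 1)*(p + I)*(p + 2*I)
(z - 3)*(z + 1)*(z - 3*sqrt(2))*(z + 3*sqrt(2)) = z^4 - 2*z^3 - 21*z^2 + 36*z + 54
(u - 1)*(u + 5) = u^2 + 4*u - 5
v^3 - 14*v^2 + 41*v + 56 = (v - 8)*(v - 7)*(v + 1)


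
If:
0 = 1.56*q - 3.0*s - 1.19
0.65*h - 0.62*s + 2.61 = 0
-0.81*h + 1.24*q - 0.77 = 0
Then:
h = -6.04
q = -3.33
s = -2.13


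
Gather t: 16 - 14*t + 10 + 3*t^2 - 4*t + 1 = 3*t^2 - 18*t + 27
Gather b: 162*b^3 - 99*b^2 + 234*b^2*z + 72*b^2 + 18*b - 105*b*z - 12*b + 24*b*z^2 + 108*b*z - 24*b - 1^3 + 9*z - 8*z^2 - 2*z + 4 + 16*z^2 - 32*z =162*b^3 + b^2*(234*z - 27) + b*(24*z^2 + 3*z - 18) + 8*z^2 - 25*z + 3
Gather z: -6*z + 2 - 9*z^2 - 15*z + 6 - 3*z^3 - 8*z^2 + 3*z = -3*z^3 - 17*z^2 - 18*z + 8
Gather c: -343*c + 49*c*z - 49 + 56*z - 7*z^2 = c*(49*z - 343) - 7*z^2 + 56*z - 49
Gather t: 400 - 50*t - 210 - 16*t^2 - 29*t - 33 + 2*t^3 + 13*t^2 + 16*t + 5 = 2*t^3 - 3*t^2 - 63*t + 162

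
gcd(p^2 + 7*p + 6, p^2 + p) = p + 1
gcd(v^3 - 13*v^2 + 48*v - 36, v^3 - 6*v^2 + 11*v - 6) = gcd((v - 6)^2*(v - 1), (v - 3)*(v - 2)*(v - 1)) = v - 1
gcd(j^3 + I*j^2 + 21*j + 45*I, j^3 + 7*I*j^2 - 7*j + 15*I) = j + 3*I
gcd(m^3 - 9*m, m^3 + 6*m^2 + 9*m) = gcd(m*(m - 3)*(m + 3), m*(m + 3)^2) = m^2 + 3*m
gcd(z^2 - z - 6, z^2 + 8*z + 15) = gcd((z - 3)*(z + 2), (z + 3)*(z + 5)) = 1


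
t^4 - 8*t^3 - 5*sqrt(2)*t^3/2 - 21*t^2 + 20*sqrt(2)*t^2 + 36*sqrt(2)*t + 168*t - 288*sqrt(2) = (t - 8)*(t - 4*sqrt(2))*(t - 3*sqrt(2)/2)*(t + 3*sqrt(2))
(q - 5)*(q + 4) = q^2 - q - 20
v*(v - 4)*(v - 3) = v^3 - 7*v^2 + 12*v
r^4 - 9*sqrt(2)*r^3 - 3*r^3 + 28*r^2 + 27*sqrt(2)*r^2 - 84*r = r*(r - 3)*(r - 7*sqrt(2))*(r - 2*sqrt(2))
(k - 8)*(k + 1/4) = k^2 - 31*k/4 - 2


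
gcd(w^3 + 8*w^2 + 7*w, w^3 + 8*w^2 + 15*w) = w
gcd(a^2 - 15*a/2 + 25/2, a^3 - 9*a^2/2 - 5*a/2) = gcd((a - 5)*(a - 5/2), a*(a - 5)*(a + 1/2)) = a - 5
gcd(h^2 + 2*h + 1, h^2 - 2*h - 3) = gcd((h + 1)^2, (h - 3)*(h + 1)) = h + 1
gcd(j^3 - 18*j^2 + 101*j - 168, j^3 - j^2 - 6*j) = j - 3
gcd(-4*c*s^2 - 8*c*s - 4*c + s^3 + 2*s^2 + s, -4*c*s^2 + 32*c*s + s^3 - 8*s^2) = -4*c + s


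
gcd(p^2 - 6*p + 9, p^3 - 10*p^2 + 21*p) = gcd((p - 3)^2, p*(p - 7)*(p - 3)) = p - 3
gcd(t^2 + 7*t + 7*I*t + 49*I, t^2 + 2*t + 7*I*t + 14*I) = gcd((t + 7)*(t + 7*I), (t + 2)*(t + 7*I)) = t + 7*I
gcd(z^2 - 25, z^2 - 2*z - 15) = z - 5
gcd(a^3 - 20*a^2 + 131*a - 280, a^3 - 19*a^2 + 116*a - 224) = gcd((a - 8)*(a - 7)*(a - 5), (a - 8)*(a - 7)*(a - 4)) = a^2 - 15*a + 56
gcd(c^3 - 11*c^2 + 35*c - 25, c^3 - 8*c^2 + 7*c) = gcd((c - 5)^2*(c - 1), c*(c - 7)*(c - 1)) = c - 1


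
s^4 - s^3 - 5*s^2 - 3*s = s*(s - 3)*(s + 1)^2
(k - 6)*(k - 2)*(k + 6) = k^3 - 2*k^2 - 36*k + 72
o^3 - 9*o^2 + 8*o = o*(o - 8)*(o - 1)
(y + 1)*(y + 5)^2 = y^3 + 11*y^2 + 35*y + 25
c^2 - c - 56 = (c - 8)*(c + 7)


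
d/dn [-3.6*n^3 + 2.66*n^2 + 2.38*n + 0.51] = -10.8*n^2 + 5.32*n + 2.38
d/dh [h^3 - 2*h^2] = h*(3*h - 4)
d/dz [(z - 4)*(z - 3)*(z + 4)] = 3*z^2 - 6*z - 16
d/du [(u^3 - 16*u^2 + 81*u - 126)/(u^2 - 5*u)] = (u^4 - 10*u^3 - u^2 + 252*u - 630)/(u^2*(u^2 - 10*u + 25))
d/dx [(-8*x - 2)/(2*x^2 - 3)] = 8*(2*x^2 + x + 3)/(4*x^4 - 12*x^2 + 9)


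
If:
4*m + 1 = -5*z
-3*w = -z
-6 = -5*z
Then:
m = -7/4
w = 2/5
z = 6/5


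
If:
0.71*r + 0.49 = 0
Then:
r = -0.69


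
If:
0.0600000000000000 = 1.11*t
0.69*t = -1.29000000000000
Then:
No Solution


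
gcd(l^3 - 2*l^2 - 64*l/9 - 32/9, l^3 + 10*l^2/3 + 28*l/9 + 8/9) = l + 2/3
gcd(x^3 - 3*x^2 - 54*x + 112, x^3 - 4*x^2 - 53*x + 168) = x^2 - x - 56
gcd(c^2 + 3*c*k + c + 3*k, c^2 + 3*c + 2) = c + 1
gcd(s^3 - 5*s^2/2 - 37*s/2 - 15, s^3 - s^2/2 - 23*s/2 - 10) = s^2 + 7*s/2 + 5/2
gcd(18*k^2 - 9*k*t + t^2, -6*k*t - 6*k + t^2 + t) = -6*k + t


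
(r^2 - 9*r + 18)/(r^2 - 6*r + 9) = (r - 6)/(r - 3)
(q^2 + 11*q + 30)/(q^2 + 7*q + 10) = (q + 6)/(q + 2)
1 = 1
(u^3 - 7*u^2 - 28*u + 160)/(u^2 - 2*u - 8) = (u^2 - 3*u - 40)/(u + 2)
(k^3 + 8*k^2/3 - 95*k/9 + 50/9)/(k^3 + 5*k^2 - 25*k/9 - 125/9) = (3*k - 2)/(3*k + 5)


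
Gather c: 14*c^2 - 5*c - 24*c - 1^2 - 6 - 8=14*c^2 - 29*c - 15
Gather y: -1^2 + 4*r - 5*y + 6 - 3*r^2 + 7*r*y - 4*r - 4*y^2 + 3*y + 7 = -3*r^2 - 4*y^2 + y*(7*r - 2) + 12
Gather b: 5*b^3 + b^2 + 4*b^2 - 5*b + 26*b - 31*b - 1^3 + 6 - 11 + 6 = 5*b^3 + 5*b^2 - 10*b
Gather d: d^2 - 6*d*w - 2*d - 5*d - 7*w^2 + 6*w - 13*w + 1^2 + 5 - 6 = d^2 + d*(-6*w - 7) - 7*w^2 - 7*w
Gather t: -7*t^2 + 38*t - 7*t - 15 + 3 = -7*t^2 + 31*t - 12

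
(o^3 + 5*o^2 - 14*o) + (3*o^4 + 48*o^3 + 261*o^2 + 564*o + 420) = 3*o^4 + 49*o^3 + 266*o^2 + 550*o + 420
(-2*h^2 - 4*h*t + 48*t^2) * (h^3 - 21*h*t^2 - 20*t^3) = -2*h^5 - 4*h^4*t + 90*h^3*t^2 + 124*h^2*t^3 - 928*h*t^4 - 960*t^5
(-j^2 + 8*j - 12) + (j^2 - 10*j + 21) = 9 - 2*j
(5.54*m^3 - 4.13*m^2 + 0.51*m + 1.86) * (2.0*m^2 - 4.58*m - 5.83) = 11.08*m^5 - 33.6332*m^4 - 12.3628*m^3 + 25.4621*m^2 - 11.4921*m - 10.8438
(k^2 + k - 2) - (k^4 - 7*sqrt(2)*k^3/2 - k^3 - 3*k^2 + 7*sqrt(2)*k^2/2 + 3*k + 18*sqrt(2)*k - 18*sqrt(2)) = -k^4 + k^3 + 7*sqrt(2)*k^3/2 - 7*sqrt(2)*k^2/2 + 4*k^2 - 18*sqrt(2)*k - 2*k - 2 + 18*sqrt(2)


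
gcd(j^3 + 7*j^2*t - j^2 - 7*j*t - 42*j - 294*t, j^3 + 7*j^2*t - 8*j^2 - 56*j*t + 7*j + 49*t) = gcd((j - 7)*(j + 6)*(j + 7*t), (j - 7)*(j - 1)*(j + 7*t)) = j^2 + 7*j*t - 7*j - 49*t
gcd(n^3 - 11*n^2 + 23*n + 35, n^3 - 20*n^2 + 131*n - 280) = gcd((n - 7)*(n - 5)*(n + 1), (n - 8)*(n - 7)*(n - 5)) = n^2 - 12*n + 35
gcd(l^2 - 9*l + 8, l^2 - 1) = l - 1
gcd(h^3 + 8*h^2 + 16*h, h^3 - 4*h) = h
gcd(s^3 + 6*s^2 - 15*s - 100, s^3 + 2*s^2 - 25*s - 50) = s + 5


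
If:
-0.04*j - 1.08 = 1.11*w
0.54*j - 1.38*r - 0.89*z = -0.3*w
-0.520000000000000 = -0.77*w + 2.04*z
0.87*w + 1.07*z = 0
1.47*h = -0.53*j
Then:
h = 11.88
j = -32.94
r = -12.73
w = 0.21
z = -0.17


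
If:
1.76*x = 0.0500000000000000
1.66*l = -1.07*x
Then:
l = -0.02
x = 0.03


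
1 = 1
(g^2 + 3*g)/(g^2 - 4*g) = (g + 3)/(g - 4)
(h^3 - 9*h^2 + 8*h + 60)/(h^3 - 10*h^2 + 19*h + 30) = (h + 2)/(h + 1)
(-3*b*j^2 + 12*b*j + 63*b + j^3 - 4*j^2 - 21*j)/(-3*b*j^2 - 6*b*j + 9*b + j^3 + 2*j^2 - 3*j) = (j - 7)/(j - 1)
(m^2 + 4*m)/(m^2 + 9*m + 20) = m/(m + 5)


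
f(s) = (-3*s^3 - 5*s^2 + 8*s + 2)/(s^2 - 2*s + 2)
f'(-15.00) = -2.96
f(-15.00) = 34.56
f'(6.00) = -2.95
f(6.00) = -29.92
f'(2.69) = -5.64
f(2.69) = -18.43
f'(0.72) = -1.64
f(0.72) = 3.75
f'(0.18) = 5.44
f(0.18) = 1.95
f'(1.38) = -17.51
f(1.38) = -3.82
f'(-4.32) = -2.55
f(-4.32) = 3.96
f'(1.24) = -16.61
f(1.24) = -1.41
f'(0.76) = -2.87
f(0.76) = 3.66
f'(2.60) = -6.06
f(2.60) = -17.90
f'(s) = (2 - 2*s)*(-3*s^3 - 5*s^2 + 8*s + 2)/(s^2 - 2*s + 2)^2 + (-9*s^2 - 10*s + 8)/(s^2 - 2*s + 2)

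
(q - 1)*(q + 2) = q^2 + q - 2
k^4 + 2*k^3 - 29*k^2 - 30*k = k*(k - 5)*(k + 1)*(k + 6)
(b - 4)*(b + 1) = b^2 - 3*b - 4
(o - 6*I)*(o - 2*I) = o^2 - 8*I*o - 12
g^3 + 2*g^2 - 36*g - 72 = (g - 6)*(g + 2)*(g + 6)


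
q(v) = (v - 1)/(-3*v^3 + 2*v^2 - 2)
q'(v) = (v - 1)*(9*v^2 - 4*v)/(-3*v^3 + 2*v^2 - 2)^2 + 1/(-3*v^3 + 2*v^2 - 2)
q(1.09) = -0.03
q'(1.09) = -0.24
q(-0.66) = 6.23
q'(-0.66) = -157.31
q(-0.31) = 0.76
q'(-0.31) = -1.52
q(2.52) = -0.04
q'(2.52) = 0.02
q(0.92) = 0.03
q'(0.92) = -0.42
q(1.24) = -0.05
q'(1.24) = -0.12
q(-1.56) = -0.18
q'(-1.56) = -0.28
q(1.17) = -0.04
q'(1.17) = -0.17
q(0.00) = 0.50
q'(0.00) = -0.50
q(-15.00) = 0.00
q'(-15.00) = 0.00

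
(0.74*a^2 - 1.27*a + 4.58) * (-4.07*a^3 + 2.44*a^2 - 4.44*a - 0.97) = -3.0118*a^5 + 6.9745*a^4 - 25.025*a^3 + 16.0962*a^2 - 19.1033*a - 4.4426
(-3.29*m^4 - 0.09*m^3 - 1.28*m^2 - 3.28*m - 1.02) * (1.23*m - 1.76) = -4.0467*m^5 + 5.6797*m^4 - 1.416*m^3 - 1.7816*m^2 + 4.5182*m + 1.7952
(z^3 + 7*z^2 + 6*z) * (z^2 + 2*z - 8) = z^5 + 9*z^4 + 12*z^3 - 44*z^2 - 48*z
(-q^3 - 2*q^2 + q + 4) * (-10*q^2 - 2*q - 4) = 10*q^5 + 22*q^4 - 2*q^3 - 34*q^2 - 12*q - 16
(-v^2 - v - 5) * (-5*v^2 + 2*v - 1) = 5*v^4 + 3*v^3 + 24*v^2 - 9*v + 5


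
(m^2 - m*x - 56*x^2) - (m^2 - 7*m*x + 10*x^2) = 6*m*x - 66*x^2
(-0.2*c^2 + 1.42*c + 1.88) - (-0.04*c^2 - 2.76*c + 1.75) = -0.16*c^2 + 4.18*c + 0.13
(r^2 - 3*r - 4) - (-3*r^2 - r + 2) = 4*r^2 - 2*r - 6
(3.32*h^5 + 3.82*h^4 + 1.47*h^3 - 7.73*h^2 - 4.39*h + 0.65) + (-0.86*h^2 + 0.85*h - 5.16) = 3.32*h^5 + 3.82*h^4 + 1.47*h^3 - 8.59*h^2 - 3.54*h - 4.51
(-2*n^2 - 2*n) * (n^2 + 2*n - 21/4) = -2*n^4 - 6*n^3 + 13*n^2/2 + 21*n/2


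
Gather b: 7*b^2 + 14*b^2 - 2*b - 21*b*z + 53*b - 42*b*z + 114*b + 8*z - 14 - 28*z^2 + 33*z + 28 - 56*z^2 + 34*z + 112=21*b^2 + b*(165 - 63*z) - 84*z^2 + 75*z + 126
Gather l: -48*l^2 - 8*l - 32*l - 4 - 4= -48*l^2 - 40*l - 8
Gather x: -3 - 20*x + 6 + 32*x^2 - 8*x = 32*x^2 - 28*x + 3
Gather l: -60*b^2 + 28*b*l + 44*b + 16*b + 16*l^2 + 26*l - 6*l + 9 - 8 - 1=-60*b^2 + 60*b + 16*l^2 + l*(28*b + 20)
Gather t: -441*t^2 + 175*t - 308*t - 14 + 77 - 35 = -441*t^2 - 133*t + 28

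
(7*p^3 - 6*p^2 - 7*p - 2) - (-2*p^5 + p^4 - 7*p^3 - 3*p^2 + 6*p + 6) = 2*p^5 - p^4 + 14*p^3 - 3*p^2 - 13*p - 8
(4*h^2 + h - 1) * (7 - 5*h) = -20*h^3 + 23*h^2 + 12*h - 7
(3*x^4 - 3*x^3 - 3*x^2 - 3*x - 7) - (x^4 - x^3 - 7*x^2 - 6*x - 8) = 2*x^4 - 2*x^3 + 4*x^2 + 3*x + 1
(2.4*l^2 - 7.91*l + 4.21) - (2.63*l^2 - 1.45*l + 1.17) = -0.23*l^2 - 6.46*l + 3.04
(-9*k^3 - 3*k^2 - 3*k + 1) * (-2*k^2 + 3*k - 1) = 18*k^5 - 21*k^4 + 6*k^3 - 8*k^2 + 6*k - 1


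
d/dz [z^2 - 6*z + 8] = 2*z - 6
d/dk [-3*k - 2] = -3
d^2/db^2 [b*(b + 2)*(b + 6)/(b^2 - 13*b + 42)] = 18*(27*b^3 - 294*b^2 + 420*b + 2296)/(b^6 - 39*b^5 + 633*b^4 - 5473*b^3 + 26586*b^2 - 68796*b + 74088)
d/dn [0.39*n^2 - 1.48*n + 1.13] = 0.78*n - 1.48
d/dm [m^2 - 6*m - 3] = 2*m - 6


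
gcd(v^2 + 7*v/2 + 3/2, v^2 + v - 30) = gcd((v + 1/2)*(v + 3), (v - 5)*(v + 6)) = 1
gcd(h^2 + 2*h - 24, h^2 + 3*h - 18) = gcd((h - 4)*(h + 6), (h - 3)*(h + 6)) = h + 6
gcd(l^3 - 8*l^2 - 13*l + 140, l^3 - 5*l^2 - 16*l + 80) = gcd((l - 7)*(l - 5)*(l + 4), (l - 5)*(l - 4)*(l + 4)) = l^2 - l - 20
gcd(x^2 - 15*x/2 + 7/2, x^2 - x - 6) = 1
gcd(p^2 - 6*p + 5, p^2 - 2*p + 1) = p - 1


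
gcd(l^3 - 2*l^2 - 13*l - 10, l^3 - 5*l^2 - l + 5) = l^2 - 4*l - 5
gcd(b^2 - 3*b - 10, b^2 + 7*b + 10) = b + 2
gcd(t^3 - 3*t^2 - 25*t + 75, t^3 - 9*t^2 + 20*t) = t - 5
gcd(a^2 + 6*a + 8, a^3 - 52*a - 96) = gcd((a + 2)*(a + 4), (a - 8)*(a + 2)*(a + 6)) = a + 2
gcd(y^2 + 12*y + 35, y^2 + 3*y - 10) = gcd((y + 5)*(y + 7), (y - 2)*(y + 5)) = y + 5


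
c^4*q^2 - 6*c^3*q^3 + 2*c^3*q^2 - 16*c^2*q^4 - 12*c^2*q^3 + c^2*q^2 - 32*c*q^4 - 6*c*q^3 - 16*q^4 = (c - 8*q)*(c + 2*q)*(c*q + q)^2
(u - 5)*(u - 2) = u^2 - 7*u + 10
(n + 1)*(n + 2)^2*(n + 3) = n^4 + 8*n^3 + 23*n^2 + 28*n + 12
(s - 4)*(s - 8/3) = s^2 - 20*s/3 + 32/3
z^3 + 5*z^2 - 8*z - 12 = (z - 2)*(z + 1)*(z + 6)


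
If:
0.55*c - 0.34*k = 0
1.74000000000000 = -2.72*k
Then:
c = -0.40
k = -0.64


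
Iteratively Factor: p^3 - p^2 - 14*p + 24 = (p - 3)*(p^2 + 2*p - 8) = (p - 3)*(p - 2)*(p + 4)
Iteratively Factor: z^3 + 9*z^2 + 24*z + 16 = (z + 4)*(z^2 + 5*z + 4) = (z + 1)*(z + 4)*(z + 4)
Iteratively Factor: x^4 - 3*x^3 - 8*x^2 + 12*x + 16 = (x + 2)*(x^3 - 5*x^2 + 2*x + 8) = (x - 2)*(x + 2)*(x^2 - 3*x - 4) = (x - 2)*(x + 1)*(x + 2)*(x - 4)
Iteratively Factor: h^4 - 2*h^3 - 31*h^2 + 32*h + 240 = (h - 5)*(h^3 + 3*h^2 - 16*h - 48) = (h - 5)*(h - 4)*(h^2 + 7*h + 12) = (h - 5)*(h - 4)*(h + 3)*(h + 4)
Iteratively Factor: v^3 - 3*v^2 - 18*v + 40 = (v - 5)*(v^2 + 2*v - 8) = (v - 5)*(v - 2)*(v + 4)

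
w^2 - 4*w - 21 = (w - 7)*(w + 3)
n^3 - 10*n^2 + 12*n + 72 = (n - 6)^2*(n + 2)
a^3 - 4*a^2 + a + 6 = (a - 3)*(a - 2)*(a + 1)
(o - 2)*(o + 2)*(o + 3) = o^3 + 3*o^2 - 4*o - 12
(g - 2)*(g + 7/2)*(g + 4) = g^3 + 11*g^2/2 - g - 28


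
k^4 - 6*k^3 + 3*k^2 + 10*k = k*(k - 5)*(k - 2)*(k + 1)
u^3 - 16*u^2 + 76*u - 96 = (u - 8)*(u - 6)*(u - 2)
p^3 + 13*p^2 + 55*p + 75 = (p + 3)*(p + 5)^2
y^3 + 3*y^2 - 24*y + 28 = (y - 2)^2*(y + 7)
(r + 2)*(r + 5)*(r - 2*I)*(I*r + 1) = I*r^4 + 3*r^3 + 7*I*r^3 + 21*r^2 + 8*I*r^2 + 30*r - 14*I*r - 20*I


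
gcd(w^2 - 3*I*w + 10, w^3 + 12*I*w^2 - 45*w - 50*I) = w + 2*I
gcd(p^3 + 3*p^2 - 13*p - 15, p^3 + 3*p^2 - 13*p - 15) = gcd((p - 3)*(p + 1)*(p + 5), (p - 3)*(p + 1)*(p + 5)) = p^3 + 3*p^2 - 13*p - 15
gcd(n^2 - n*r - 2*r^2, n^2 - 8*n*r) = 1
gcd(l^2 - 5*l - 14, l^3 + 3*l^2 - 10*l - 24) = l + 2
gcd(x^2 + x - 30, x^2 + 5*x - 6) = x + 6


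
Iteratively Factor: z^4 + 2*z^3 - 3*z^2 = (z)*(z^3 + 2*z^2 - 3*z) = z^2*(z^2 + 2*z - 3) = z^2*(z - 1)*(z + 3)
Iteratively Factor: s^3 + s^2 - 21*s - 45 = (s - 5)*(s^2 + 6*s + 9) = (s - 5)*(s + 3)*(s + 3)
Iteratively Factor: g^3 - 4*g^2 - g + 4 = (g - 1)*(g^2 - 3*g - 4) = (g - 4)*(g - 1)*(g + 1)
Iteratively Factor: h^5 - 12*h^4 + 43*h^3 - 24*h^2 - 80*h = (h - 4)*(h^4 - 8*h^3 + 11*h^2 + 20*h) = (h - 5)*(h - 4)*(h^3 - 3*h^2 - 4*h) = (h - 5)*(h - 4)^2*(h^2 + h) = h*(h - 5)*(h - 4)^2*(h + 1)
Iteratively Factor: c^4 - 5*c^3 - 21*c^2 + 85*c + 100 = (c - 5)*(c^3 - 21*c - 20) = (c - 5)*(c + 1)*(c^2 - c - 20) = (c - 5)^2*(c + 1)*(c + 4)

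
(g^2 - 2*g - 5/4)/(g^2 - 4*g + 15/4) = (2*g + 1)/(2*g - 3)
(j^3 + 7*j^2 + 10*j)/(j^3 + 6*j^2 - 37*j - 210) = j*(j + 2)/(j^2 + j - 42)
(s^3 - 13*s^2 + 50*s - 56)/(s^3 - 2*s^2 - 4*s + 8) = (s^2 - 11*s + 28)/(s^2 - 4)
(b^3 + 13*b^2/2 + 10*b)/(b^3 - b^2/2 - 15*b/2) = (b + 4)/(b - 3)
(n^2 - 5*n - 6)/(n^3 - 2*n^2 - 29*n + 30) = (n + 1)/(n^2 + 4*n - 5)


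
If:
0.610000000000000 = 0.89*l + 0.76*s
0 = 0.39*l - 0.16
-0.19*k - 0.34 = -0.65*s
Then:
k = -0.69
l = 0.41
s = 0.32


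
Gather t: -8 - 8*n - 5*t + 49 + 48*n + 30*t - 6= 40*n + 25*t + 35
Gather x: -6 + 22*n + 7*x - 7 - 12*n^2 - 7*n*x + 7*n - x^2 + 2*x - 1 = -12*n^2 + 29*n - x^2 + x*(9 - 7*n) - 14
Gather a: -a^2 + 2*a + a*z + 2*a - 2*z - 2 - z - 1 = -a^2 + a*(z + 4) - 3*z - 3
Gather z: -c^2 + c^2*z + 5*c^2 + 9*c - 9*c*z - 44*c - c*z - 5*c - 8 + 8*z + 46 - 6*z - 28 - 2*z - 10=4*c^2 - 40*c + z*(c^2 - 10*c)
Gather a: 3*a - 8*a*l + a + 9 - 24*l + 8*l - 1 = a*(4 - 8*l) - 16*l + 8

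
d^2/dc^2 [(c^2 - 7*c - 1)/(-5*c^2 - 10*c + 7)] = 6*(75*c^3 - 10*c^2 + 295*c + 192)/(125*c^6 + 750*c^5 + 975*c^4 - 1100*c^3 - 1365*c^2 + 1470*c - 343)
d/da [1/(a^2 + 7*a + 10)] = (-2*a - 7)/(a^2 + 7*a + 10)^2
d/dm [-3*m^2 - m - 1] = -6*m - 1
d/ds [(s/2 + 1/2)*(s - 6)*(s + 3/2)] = 3*s^2/2 - 7*s/2 - 27/4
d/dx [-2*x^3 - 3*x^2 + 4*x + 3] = -6*x^2 - 6*x + 4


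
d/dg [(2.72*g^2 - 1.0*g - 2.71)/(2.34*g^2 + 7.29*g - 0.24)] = (22.1688*g^2 + 11.3772*g + 19.9959)/(5.4756*g^4 + 34.1172*g^3 + 52.0209*g^2 - 3.4992*g + 0.0576)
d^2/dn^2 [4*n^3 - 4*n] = 24*n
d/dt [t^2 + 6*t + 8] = 2*t + 6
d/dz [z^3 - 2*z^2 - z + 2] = 3*z^2 - 4*z - 1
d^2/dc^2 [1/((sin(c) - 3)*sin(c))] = (-4*sin(c) + 9 - 3/sin(c) - 18/sin(c)^2 + 18/sin(c)^3)/(sin(c) - 3)^3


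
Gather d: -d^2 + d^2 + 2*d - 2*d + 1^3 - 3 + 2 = 0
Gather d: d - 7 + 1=d - 6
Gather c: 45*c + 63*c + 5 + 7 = 108*c + 12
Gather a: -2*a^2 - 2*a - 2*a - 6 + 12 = -2*a^2 - 4*a + 6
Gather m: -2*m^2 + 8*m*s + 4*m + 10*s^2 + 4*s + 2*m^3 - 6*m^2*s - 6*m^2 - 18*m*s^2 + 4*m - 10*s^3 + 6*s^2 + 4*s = 2*m^3 + m^2*(-6*s - 8) + m*(-18*s^2 + 8*s + 8) - 10*s^3 + 16*s^2 + 8*s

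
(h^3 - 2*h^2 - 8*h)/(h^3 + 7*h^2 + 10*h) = (h - 4)/(h + 5)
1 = 1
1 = 1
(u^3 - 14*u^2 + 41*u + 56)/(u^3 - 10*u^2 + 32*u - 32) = (u^3 - 14*u^2 + 41*u + 56)/(u^3 - 10*u^2 + 32*u - 32)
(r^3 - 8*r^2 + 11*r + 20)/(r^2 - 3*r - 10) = (r^2 - 3*r - 4)/(r + 2)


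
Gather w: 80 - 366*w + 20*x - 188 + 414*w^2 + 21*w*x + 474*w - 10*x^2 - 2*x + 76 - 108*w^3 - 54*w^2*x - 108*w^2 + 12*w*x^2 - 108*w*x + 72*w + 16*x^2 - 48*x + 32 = -108*w^3 + w^2*(306 - 54*x) + w*(12*x^2 - 87*x + 180) + 6*x^2 - 30*x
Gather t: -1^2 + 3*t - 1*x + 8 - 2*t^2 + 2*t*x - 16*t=-2*t^2 + t*(2*x - 13) - x + 7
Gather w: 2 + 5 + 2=9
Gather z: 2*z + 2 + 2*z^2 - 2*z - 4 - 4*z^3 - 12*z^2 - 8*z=-4*z^3 - 10*z^2 - 8*z - 2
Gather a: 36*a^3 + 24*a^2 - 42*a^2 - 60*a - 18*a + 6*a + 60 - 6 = 36*a^3 - 18*a^2 - 72*a + 54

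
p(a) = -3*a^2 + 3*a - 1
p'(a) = 3 - 6*a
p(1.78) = -5.17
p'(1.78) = -7.68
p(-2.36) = -24.79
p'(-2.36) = 17.16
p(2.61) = -13.61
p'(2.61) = -12.66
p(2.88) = -17.24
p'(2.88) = -14.28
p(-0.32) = -2.27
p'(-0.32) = 4.92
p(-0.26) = -1.98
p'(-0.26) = 4.56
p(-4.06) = -62.63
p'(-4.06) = 27.36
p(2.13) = -8.22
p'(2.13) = -9.78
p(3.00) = -19.00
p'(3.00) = -15.00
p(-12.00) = -469.00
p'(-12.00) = 75.00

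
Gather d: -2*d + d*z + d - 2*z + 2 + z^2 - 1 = d*(z - 1) + z^2 - 2*z + 1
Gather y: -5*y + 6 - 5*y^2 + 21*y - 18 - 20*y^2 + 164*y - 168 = -25*y^2 + 180*y - 180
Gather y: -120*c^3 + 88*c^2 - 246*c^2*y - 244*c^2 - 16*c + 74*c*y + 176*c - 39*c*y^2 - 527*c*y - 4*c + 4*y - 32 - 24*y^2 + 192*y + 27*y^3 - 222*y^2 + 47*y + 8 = -120*c^3 - 156*c^2 + 156*c + 27*y^3 + y^2*(-39*c - 246) + y*(-246*c^2 - 453*c + 243) - 24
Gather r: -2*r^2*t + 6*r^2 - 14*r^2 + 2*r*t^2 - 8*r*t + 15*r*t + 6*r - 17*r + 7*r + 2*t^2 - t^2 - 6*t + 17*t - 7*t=r^2*(-2*t - 8) + r*(2*t^2 + 7*t - 4) + t^2 + 4*t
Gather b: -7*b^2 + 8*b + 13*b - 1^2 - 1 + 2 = -7*b^2 + 21*b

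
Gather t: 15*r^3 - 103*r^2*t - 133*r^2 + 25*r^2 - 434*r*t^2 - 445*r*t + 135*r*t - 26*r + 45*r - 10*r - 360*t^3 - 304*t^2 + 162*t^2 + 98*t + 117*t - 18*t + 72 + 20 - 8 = 15*r^3 - 108*r^2 + 9*r - 360*t^3 + t^2*(-434*r - 142) + t*(-103*r^2 - 310*r + 197) + 84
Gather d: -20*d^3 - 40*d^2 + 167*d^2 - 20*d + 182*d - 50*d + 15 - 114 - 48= -20*d^3 + 127*d^2 + 112*d - 147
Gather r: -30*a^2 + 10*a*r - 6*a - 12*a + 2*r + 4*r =-30*a^2 - 18*a + r*(10*a + 6)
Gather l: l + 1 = l + 1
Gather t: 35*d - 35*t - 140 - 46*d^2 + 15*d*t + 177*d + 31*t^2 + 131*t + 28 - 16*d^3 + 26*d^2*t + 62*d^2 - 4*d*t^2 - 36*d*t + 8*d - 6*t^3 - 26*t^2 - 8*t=-16*d^3 + 16*d^2 + 220*d - 6*t^3 + t^2*(5 - 4*d) + t*(26*d^2 - 21*d + 88) - 112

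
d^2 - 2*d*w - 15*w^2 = (d - 5*w)*(d + 3*w)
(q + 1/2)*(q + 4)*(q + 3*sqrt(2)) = q^3 + 3*sqrt(2)*q^2 + 9*q^2/2 + 2*q + 27*sqrt(2)*q/2 + 6*sqrt(2)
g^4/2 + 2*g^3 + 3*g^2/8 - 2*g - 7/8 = (g/2 + 1/2)*(g - 1)*(g + 1/2)*(g + 7/2)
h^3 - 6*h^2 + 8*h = h*(h - 4)*(h - 2)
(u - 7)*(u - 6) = u^2 - 13*u + 42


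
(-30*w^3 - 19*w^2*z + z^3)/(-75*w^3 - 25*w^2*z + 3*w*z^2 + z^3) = (2*w + z)/(5*w + z)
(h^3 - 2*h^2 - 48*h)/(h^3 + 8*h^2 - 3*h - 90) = h*(h - 8)/(h^2 + 2*h - 15)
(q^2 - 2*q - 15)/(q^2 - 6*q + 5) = (q + 3)/(q - 1)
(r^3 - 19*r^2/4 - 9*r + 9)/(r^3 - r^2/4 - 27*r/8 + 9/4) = 2*(r - 6)/(2*r - 3)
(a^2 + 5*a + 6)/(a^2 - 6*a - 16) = (a + 3)/(a - 8)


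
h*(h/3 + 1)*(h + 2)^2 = h^4/3 + 7*h^3/3 + 16*h^2/3 + 4*h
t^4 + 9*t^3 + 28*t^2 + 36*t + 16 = (t + 1)*(t + 2)^2*(t + 4)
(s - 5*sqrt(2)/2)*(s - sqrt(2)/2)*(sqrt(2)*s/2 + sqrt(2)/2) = sqrt(2)*s^3/2 - 3*s^2 + sqrt(2)*s^2/2 - 3*s + 5*sqrt(2)*s/4 + 5*sqrt(2)/4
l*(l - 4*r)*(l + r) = l^3 - 3*l^2*r - 4*l*r^2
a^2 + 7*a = a*(a + 7)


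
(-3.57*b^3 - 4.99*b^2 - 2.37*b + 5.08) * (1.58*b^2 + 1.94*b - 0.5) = -5.6406*b^5 - 14.81*b^4 - 11.6402*b^3 + 5.9236*b^2 + 11.0402*b - 2.54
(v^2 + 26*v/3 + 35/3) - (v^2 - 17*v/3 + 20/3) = 43*v/3 + 5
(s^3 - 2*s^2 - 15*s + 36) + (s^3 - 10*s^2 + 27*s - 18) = 2*s^3 - 12*s^2 + 12*s + 18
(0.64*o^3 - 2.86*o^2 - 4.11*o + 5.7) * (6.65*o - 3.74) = 4.256*o^4 - 21.4126*o^3 - 16.6351*o^2 + 53.2764*o - 21.318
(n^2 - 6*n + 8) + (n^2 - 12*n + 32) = 2*n^2 - 18*n + 40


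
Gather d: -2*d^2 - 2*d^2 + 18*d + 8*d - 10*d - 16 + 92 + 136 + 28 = -4*d^2 + 16*d + 240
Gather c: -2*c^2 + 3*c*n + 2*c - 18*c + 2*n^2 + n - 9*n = -2*c^2 + c*(3*n - 16) + 2*n^2 - 8*n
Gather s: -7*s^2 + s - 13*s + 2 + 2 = -7*s^2 - 12*s + 4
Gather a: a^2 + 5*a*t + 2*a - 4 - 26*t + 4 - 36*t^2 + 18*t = a^2 + a*(5*t + 2) - 36*t^2 - 8*t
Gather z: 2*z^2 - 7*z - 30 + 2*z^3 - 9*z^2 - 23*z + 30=2*z^3 - 7*z^2 - 30*z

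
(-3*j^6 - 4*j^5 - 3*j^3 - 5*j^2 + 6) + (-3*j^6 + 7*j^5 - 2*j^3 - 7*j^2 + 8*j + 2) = -6*j^6 + 3*j^5 - 5*j^3 - 12*j^2 + 8*j + 8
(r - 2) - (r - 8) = 6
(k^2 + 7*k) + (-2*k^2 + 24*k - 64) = -k^2 + 31*k - 64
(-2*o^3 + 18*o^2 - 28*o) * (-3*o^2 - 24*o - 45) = 6*o^5 - 6*o^4 - 258*o^3 - 138*o^2 + 1260*o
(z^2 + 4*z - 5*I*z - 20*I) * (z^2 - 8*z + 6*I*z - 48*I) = z^4 - 4*z^3 + I*z^3 - 2*z^2 - 4*I*z^2 - 120*z - 32*I*z - 960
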